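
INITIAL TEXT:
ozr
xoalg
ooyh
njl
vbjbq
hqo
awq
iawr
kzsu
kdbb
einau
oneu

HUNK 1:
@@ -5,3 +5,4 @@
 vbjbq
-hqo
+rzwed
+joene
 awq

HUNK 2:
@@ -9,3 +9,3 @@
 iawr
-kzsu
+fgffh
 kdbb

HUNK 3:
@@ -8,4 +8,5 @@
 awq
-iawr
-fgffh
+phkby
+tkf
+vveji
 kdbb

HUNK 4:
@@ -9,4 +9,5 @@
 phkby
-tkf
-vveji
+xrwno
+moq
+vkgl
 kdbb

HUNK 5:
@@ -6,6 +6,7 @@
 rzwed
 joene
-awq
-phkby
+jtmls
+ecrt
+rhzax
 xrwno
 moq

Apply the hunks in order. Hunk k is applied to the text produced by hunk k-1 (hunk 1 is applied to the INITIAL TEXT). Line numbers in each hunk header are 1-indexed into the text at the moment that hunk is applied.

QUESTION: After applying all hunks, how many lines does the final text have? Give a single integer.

Hunk 1: at line 5 remove [hqo] add [rzwed,joene] -> 13 lines: ozr xoalg ooyh njl vbjbq rzwed joene awq iawr kzsu kdbb einau oneu
Hunk 2: at line 9 remove [kzsu] add [fgffh] -> 13 lines: ozr xoalg ooyh njl vbjbq rzwed joene awq iawr fgffh kdbb einau oneu
Hunk 3: at line 8 remove [iawr,fgffh] add [phkby,tkf,vveji] -> 14 lines: ozr xoalg ooyh njl vbjbq rzwed joene awq phkby tkf vveji kdbb einau oneu
Hunk 4: at line 9 remove [tkf,vveji] add [xrwno,moq,vkgl] -> 15 lines: ozr xoalg ooyh njl vbjbq rzwed joene awq phkby xrwno moq vkgl kdbb einau oneu
Hunk 5: at line 6 remove [awq,phkby] add [jtmls,ecrt,rhzax] -> 16 lines: ozr xoalg ooyh njl vbjbq rzwed joene jtmls ecrt rhzax xrwno moq vkgl kdbb einau oneu
Final line count: 16

Answer: 16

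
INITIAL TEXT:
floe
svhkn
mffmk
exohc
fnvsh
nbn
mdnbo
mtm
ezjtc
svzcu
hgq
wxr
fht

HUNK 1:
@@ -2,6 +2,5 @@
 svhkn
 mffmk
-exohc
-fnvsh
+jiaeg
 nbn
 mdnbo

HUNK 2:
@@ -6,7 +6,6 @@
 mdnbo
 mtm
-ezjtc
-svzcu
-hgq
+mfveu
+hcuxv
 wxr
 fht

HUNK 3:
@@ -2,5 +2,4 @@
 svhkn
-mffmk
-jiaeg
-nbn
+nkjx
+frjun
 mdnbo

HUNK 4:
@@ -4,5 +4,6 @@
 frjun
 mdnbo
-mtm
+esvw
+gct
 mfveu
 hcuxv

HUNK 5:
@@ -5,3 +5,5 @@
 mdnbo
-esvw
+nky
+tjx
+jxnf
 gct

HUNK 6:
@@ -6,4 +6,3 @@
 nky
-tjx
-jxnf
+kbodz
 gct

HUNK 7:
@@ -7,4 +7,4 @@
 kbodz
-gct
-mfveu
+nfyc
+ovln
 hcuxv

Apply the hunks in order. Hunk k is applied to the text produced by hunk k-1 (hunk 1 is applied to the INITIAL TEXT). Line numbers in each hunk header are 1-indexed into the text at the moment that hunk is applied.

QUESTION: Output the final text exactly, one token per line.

Answer: floe
svhkn
nkjx
frjun
mdnbo
nky
kbodz
nfyc
ovln
hcuxv
wxr
fht

Derivation:
Hunk 1: at line 2 remove [exohc,fnvsh] add [jiaeg] -> 12 lines: floe svhkn mffmk jiaeg nbn mdnbo mtm ezjtc svzcu hgq wxr fht
Hunk 2: at line 6 remove [ezjtc,svzcu,hgq] add [mfveu,hcuxv] -> 11 lines: floe svhkn mffmk jiaeg nbn mdnbo mtm mfveu hcuxv wxr fht
Hunk 3: at line 2 remove [mffmk,jiaeg,nbn] add [nkjx,frjun] -> 10 lines: floe svhkn nkjx frjun mdnbo mtm mfveu hcuxv wxr fht
Hunk 4: at line 4 remove [mtm] add [esvw,gct] -> 11 lines: floe svhkn nkjx frjun mdnbo esvw gct mfveu hcuxv wxr fht
Hunk 5: at line 5 remove [esvw] add [nky,tjx,jxnf] -> 13 lines: floe svhkn nkjx frjun mdnbo nky tjx jxnf gct mfveu hcuxv wxr fht
Hunk 6: at line 6 remove [tjx,jxnf] add [kbodz] -> 12 lines: floe svhkn nkjx frjun mdnbo nky kbodz gct mfveu hcuxv wxr fht
Hunk 7: at line 7 remove [gct,mfveu] add [nfyc,ovln] -> 12 lines: floe svhkn nkjx frjun mdnbo nky kbodz nfyc ovln hcuxv wxr fht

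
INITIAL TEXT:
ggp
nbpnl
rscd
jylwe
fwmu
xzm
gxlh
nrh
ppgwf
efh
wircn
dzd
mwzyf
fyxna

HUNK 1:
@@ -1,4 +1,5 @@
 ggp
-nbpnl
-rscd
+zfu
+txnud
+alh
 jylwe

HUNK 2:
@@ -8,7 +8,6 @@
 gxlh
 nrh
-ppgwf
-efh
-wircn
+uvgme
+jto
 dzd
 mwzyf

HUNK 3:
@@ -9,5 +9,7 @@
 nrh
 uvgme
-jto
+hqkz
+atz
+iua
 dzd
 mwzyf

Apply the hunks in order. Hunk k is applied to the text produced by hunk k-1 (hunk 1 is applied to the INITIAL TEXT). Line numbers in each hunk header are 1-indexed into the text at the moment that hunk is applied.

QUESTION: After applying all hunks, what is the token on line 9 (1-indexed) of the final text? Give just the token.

Hunk 1: at line 1 remove [nbpnl,rscd] add [zfu,txnud,alh] -> 15 lines: ggp zfu txnud alh jylwe fwmu xzm gxlh nrh ppgwf efh wircn dzd mwzyf fyxna
Hunk 2: at line 8 remove [ppgwf,efh,wircn] add [uvgme,jto] -> 14 lines: ggp zfu txnud alh jylwe fwmu xzm gxlh nrh uvgme jto dzd mwzyf fyxna
Hunk 3: at line 9 remove [jto] add [hqkz,atz,iua] -> 16 lines: ggp zfu txnud alh jylwe fwmu xzm gxlh nrh uvgme hqkz atz iua dzd mwzyf fyxna
Final line 9: nrh

Answer: nrh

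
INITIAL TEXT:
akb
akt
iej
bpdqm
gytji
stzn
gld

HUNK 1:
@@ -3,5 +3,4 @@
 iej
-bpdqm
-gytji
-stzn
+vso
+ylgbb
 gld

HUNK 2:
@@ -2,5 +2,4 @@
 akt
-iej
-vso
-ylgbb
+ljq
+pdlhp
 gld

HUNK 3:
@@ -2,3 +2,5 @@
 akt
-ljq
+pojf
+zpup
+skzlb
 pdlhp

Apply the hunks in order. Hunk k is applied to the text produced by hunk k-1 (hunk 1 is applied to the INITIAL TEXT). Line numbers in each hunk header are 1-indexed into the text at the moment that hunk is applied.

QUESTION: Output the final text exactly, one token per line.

Hunk 1: at line 3 remove [bpdqm,gytji,stzn] add [vso,ylgbb] -> 6 lines: akb akt iej vso ylgbb gld
Hunk 2: at line 2 remove [iej,vso,ylgbb] add [ljq,pdlhp] -> 5 lines: akb akt ljq pdlhp gld
Hunk 3: at line 2 remove [ljq] add [pojf,zpup,skzlb] -> 7 lines: akb akt pojf zpup skzlb pdlhp gld

Answer: akb
akt
pojf
zpup
skzlb
pdlhp
gld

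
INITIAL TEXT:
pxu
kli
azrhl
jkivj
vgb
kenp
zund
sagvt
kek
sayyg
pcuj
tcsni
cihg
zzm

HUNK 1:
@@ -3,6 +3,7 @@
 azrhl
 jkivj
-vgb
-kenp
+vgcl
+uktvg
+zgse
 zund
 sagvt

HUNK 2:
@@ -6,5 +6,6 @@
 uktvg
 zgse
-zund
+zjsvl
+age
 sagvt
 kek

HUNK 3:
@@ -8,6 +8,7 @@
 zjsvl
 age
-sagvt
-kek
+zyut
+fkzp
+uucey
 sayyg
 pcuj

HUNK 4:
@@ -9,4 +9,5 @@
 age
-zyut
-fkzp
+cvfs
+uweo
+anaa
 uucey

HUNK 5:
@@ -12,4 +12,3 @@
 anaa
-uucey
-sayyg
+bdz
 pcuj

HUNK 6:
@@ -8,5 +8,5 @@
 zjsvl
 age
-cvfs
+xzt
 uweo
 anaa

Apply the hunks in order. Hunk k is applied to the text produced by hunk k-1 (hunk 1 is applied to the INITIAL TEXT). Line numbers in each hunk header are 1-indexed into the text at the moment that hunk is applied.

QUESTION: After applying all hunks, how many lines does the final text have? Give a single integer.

Hunk 1: at line 3 remove [vgb,kenp] add [vgcl,uktvg,zgse] -> 15 lines: pxu kli azrhl jkivj vgcl uktvg zgse zund sagvt kek sayyg pcuj tcsni cihg zzm
Hunk 2: at line 6 remove [zund] add [zjsvl,age] -> 16 lines: pxu kli azrhl jkivj vgcl uktvg zgse zjsvl age sagvt kek sayyg pcuj tcsni cihg zzm
Hunk 3: at line 8 remove [sagvt,kek] add [zyut,fkzp,uucey] -> 17 lines: pxu kli azrhl jkivj vgcl uktvg zgse zjsvl age zyut fkzp uucey sayyg pcuj tcsni cihg zzm
Hunk 4: at line 9 remove [zyut,fkzp] add [cvfs,uweo,anaa] -> 18 lines: pxu kli azrhl jkivj vgcl uktvg zgse zjsvl age cvfs uweo anaa uucey sayyg pcuj tcsni cihg zzm
Hunk 5: at line 12 remove [uucey,sayyg] add [bdz] -> 17 lines: pxu kli azrhl jkivj vgcl uktvg zgse zjsvl age cvfs uweo anaa bdz pcuj tcsni cihg zzm
Hunk 6: at line 8 remove [cvfs] add [xzt] -> 17 lines: pxu kli azrhl jkivj vgcl uktvg zgse zjsvl age xzt uweo anaa bdz pcuj tcsni cihg zzm
Final line count: 17

Answer: 17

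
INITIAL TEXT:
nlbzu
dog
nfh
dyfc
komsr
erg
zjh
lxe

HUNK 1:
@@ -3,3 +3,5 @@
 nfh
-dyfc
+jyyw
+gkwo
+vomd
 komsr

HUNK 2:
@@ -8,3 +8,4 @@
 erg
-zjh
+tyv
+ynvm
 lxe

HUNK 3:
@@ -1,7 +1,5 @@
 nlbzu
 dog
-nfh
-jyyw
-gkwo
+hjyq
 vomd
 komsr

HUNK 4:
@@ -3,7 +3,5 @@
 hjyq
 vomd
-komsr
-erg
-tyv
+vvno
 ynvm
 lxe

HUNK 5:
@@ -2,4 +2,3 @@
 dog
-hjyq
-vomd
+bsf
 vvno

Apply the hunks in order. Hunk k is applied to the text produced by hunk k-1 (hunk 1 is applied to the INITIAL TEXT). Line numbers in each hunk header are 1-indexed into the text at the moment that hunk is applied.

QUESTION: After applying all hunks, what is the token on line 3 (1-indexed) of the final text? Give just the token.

Hunk 1: at line 3 remove [dyfc] add [jyyw,gkwo,vomd] -> 10 lines: nlbzu dog nfh jyyw gkwo vomd komsr erg zjh lxe
Hunk 2: at line 8 remove [zjh] add [tyv,ynvm] -> 11 lines: nlbzu dog nfh jyyw gkwo vomd komsr erg tyv ynvm lxe
Hunk 3: at line 1 remove [nfh,jyyw,gkwo] add [hjyq] -> 9 lines: nlbzu dog hjyq vomd komsr erg tyv ynvm lxe
Hunk 4: at line 3 remove [komsr,erg,tyv] add [vvno] -> 7 lines: nlbzu dog hjyq vomd vvno ynvm lxe
Hunk 5: at line 2 remove [hjyq,vomd] add [bsf] -> 6 lines: nlbzu dog bsf vvno ynvm lxe
Final line 3: bsf

Answer: bsf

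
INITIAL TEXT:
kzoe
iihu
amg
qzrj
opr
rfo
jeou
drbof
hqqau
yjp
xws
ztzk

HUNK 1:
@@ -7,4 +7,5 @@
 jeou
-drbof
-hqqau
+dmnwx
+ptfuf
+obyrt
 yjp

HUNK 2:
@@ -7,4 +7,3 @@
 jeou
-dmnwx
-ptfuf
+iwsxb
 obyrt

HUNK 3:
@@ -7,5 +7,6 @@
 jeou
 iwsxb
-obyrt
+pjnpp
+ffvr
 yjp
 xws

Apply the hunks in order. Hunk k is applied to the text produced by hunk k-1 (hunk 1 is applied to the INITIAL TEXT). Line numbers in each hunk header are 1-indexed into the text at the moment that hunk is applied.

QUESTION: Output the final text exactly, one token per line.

Hunk 1: at line 7 remove [drbof,hqqau] add [dmnwx,ptfuf,obyrt] -> 13 lines: kzoe iihu amg qzrj opr rfo jeou dmnwx ptfuf obyrt yjp xws ztzk
Hunk 2: at line 7 remove [dmnwx,ptfuf] add [iwsxb] -> 12 lines: kzoe iihu amg qzrj opr rfo jeou iwsxb obyrt yjp xws ztzk
Hunk 3: at line 7 remove [obyrt] add [pjnpp,ffvr] -> 13 lines: kzoe iihu amg qzrj opr rfo jeou iwsxb pjnpp ffvr yjp xws ztzk

Answer: kzoe
iihu
amg
qzrj
opr
rfo
jeou
iwsxb
pjnpp
ffvr
yjp
xws
ztzk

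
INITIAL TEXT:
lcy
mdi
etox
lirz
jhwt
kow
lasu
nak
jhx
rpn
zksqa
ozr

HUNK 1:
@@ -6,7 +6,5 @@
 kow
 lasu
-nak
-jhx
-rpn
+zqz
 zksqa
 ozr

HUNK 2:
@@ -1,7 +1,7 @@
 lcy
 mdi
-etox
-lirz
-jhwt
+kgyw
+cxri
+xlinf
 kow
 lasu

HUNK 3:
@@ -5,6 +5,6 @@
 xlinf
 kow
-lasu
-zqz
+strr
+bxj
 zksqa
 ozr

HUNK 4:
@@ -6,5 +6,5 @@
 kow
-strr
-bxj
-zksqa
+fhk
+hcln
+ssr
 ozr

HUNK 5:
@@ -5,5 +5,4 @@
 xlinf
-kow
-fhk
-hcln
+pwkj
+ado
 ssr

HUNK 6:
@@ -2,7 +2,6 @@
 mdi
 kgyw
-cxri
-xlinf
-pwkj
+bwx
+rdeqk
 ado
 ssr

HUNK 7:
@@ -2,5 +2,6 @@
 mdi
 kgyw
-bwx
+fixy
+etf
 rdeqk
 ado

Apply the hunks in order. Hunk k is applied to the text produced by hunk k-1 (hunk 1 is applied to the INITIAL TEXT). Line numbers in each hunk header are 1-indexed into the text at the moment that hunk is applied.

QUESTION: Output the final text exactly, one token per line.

Hunk 1: at line 6 remove [nak,jhx,rpn] add [zqz] -> 10 lines: lcy mdi etox lirz jhwt kow lasu zqz zksqa ozr
Hunk 2: at line 1 remove [etox,lirz,jhwt] add [kgyw,cxri,xlinf] -> 10 lines: lcy mdi kgyw cxri xlinf kow lasu zqz zksqa ozr
Hunk 3: at line 5 remove [lasu,zqz] add [strr,bxj] -> 10 lines: lcy mdi kgyw cxri xlinf kow strr bxj zksqa ozr
Hunk 4: at line 6 remove [strr,bxj,zksqa] add [fhk,hcln,ssr] -> 10 lines: lcy mdi kgyw cxri xlinf kow fhk hcln ssr ozr
Hunk 5: at line 5 remove [kow,fhk,hcln] add [pwkj,ado] -> 9 lines: lcy mdi kgyw cxri xlinf pwkj ado ssr ozr
Hunk 6: at line 2 remove [cxri,xlinf,pwkj] add [bwx,rdeqk] -> 8 lines: lcy mdi kgyw bwx rdeqk ado ssr ozr
Hunk 7: at line 2 remove [bwx] add [fixy,etf] -> 9 lines: lcy mdi kgyw fixy etf rdeqk ado ssr ozr

Answer: lcy
mdi
kgyw
fixy
etf
rdeqk
ado
ssr
ozr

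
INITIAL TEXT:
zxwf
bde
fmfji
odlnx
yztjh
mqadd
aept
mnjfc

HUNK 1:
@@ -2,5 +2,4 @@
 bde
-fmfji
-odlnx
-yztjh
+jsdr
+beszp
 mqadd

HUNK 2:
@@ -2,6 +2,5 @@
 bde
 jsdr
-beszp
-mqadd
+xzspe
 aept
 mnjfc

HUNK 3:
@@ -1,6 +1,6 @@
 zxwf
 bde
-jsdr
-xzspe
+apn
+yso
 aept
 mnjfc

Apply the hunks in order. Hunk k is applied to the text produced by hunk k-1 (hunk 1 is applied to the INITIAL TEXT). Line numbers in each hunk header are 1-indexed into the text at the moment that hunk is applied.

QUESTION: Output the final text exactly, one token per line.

Hunk 1: at line 2 remove [fmfji,odlnx,yztjh] add [jsdr,beszp] -> 7 lines: zxwf bde jsdr beszp mqadd aept mnjfc
Hunk 2: at line 2 remove [beszp,mqadd] add [xzspe] -> 6 lines: zxwf bde jsdr xzspe aept mnjfc
Hunk 3: at line 1 remove [jsdr,xzspe] add [apn,yso] -> 6 lines: zxwf bde apn yso aept mnjfc

Answer: zxwf
bde
apn
yso
aept
mnjfc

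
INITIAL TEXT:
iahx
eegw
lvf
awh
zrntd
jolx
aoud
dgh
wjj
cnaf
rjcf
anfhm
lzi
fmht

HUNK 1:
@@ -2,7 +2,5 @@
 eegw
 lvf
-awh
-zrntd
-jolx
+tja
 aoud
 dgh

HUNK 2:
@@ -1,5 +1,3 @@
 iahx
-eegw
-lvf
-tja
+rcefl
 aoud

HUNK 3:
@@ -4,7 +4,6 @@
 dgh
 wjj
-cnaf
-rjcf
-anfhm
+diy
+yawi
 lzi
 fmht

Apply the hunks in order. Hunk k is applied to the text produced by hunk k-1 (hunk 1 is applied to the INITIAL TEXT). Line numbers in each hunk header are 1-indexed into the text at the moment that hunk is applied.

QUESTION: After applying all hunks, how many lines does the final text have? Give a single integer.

Answer: 9

Derivation:
Hunk 1: at line 2 remove [awh,zrntd,jolx] add [tja] -> 12 lines: iahx eegw lvf tja aoud dgh wjj cnaf rjcf anfhm lzi fmht
Hunk 2: at line 1 remove [eegw,lvf,tja] add [rcefl] -> 10 lines: iahx rcefl aoud dgh wjj cnaf rjcf anfhm lzi fmht
Hunk 3: at line 4 remove [cnaf,rjcf,anfhm] add [diy,yawi] -> 9 lines: iahx rcefl aoud dgh wjj diy yawi lzi fmht
Final line count: 9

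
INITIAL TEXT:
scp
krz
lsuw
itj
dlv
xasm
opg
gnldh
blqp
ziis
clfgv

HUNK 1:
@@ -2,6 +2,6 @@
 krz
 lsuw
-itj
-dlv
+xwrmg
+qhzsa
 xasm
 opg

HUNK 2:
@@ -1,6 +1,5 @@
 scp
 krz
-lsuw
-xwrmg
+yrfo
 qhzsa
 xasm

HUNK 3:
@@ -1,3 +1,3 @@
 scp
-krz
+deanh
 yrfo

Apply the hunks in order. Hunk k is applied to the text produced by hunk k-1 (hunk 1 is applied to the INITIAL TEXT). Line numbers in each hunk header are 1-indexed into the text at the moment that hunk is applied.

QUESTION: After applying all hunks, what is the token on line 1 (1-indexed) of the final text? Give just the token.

Hunk 1: at line 2 remove [itj,dlv] add [xwrmg,qhzsa] -> 11 lines: scp krz lsuw xwrmg qhzsa xasm opg gnldh blqp ziis clfgv
Hunk 2: at line 1 remove [lsuw,xwrmg] add [yrfo] -> 10 lines: scp krz yrfo qhzsa xasm opg gnldh blqp ziis clfgv
Hunk 3: at line 1 remove [krz] add [deanh] -> 10 lines: scp deanh yrfo qhzsa xasm opg gnldh blqp ziis clfgv
Final line 1: scp

Answer: scp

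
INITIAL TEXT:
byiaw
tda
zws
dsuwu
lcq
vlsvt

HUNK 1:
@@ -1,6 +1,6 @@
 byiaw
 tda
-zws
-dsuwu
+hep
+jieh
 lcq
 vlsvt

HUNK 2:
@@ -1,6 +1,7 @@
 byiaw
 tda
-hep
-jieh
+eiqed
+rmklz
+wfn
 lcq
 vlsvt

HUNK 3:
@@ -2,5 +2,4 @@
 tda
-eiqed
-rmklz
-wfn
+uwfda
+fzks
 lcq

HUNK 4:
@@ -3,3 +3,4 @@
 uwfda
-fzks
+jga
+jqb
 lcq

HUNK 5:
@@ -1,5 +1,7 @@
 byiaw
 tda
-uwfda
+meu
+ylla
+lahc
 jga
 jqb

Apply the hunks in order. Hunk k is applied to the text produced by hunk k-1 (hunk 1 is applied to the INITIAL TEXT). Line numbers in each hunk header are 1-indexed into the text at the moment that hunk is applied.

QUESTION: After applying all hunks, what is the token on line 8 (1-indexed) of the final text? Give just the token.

Answer: lcq

Derivation:
Hunk 1: at line 1 remove [zws,dsuwu] add [hep,jieh] -> 6 lines: byiaw tda hep jieh lcq vlsvt
Hunk 2: at line 1 remove [hep,jieh] add [eiqed,rmklz,wfn] -> 7 lines: byiaw tda eiqed rmklz wfn lcq vlsvt
Hunk 3: at line 2 remove [eiqed,rmklz,wfn] add [uwfda,fzks] -> 6 lines: byiaw tda uwfda fzks lcq vlsvt
Hunk 4: at line 3 remove [fzks] add [jga,jqb] -> 7 lines: byiaw tda uwfda jga jqb lcq vlsvt
Hunk 5: at line 1 remove [uwfda] add [meu,ylla,lahc] -> 9 lines: byiaw tda meu ylla lahc jga jqb lcq vlsvt
Final line 8: lcq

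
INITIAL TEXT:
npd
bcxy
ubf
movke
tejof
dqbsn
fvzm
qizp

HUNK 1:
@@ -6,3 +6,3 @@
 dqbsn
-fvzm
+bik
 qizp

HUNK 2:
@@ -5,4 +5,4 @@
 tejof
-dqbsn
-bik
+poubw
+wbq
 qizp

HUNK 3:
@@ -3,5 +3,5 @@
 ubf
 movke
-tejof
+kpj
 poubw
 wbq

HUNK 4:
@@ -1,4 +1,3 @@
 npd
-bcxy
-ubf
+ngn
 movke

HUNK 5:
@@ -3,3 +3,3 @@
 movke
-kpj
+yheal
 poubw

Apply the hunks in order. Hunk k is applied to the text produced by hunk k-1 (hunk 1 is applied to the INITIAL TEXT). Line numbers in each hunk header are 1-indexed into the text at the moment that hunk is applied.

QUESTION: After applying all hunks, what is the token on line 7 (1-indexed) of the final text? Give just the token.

Answer: qizp

Derivation:
Hunk 1: at line 6 remove [fvzm] add [bik] -> 8 lines: npd bcxy ubf movke tejof dqbsn bik qizp
Hunk 2: at line 5 remove [dqbsn,bik] add [poubw,wbq] -> 8 lines: npd bcxy ubf movke tejof poubw wbq qizp
Hunk 3: at line 3 remove [tejof] add [kpj] -> 8 lines: npd bcxy ubf movke kpj poubw wbq qizp
Hunk 4: at line 1 remove [bcxy,ubf] add [ngn] -> 7 lines: npd ngn movke kpj poubw wbq qizp
Hunk 5: at line 3 remove [kpj] add [yheal] -> 7 lines: npd ngn movke yheal poubw wbq qizp
Final line 7: qizp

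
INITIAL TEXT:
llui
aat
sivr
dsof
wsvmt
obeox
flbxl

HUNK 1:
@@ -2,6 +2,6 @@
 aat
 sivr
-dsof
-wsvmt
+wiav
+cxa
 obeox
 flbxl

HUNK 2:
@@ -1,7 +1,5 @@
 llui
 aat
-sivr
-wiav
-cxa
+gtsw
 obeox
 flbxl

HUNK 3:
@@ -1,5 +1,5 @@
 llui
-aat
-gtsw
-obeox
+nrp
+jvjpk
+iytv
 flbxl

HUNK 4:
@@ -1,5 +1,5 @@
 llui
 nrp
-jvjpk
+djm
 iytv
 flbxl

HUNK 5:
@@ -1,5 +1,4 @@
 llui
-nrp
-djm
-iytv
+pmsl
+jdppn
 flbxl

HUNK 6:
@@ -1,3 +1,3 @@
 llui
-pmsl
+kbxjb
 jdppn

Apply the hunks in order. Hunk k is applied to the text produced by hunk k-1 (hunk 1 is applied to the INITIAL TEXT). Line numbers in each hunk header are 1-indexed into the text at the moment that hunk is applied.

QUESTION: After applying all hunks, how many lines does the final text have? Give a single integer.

Hunk 1: at line 2 remove [dsof,wsvmt] add [wiav,cxa] -> 7 lines: llui aat sivr wiav cxa obeox flbxl
Hunk 2: at line 1 remove [sivr,wiav,cxa] add [gtsw] -> 5 lines: llui aat gtsw obeox flbxl
Hunk 3: at line 1 remove [aat,gtsw,obeox] add [nrp,jvjpk,iytv] -> 5 lines: llui nrp jvjpk iytv flbxl
Hunk 4: at line 1 remove [jvjpk] add [djm] -> 5 lines: llui nrp djm iytv flbxl
Hunk 5: at line 1 remove [nrp,djm,iytv] add [pmsl,jdppn] -> 4 lines: llui pmsl jdppn flbxl
Hunk 6: at line 1 remove [pmsl] add [kbxjb] -> 4 lines: llui kbxjb jdppn flbxl
Final line count: 4

Answer: 4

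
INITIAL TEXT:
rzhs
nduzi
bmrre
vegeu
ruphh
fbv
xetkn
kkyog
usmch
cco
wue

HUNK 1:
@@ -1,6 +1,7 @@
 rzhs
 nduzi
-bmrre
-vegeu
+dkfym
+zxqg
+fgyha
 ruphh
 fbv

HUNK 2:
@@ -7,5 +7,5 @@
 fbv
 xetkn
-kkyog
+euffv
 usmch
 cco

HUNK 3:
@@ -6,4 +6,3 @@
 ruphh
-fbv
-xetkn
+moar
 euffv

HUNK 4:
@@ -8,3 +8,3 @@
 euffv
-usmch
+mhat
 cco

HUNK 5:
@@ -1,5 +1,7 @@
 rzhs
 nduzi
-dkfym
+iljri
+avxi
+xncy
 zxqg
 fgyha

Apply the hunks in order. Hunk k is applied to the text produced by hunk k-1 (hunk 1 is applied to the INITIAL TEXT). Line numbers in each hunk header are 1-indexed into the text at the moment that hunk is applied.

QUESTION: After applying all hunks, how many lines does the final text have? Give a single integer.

Answer: 13

Derivation:
Hunk 1: at line 1 remove [bmrre,vegeu] add [dkfym,zxqg,fgyha] -> 12 lines: rzhs nduzi dkfym zxqg fgyha ruphh fbv xetkn kkyog usmch cco wue
Hunk 2: at line 7 remove [kkyog] add [euffv] -> 12 lines: rzhs nduzi dkfym zxqg fgyha ruphh fbv xetkn euffv usmch cco wue
Hunk 3: at line 6 remove [fbv,xetkn] add [moar] -> 11 lines: rzhs nduzi dkfym zxqg fgyha ruphh moar euffv usmch cco wue
Hunk 4: at line 8 remove [usmch] add [mhat] -> 11 lines: rzhs nduzi dkfym zxqg fgyha ruphh moar euffv mhat cco wue
Hunk 5: at line 1 remove [dkfym] add [iljri,avxi,xncy] -> 13 lines: rzhs nduzi iljri avxi xncy zxqg fgyha ruphh moar euffv mhat cco wue
Final line count: 13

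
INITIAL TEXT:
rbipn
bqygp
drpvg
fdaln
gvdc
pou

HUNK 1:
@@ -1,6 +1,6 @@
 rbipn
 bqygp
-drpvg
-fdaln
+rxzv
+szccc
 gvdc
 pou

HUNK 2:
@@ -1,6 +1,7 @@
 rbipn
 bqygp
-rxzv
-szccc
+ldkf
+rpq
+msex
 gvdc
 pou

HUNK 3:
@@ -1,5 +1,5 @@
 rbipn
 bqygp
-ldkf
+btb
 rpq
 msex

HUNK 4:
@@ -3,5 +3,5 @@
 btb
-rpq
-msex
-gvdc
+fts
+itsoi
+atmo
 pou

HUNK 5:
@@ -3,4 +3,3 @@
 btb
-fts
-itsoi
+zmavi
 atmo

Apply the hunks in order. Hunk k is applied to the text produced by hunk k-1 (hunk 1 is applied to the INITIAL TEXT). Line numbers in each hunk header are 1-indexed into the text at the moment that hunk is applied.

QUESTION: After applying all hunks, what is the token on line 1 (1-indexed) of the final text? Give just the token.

Hunk 1: at line 1 remove [drpvg,fdaln] add [rxzv,szccc] -> 6 lines: rbipn bqygp rxzv szccc gvdc pou
Hunk 2: at line 1 remove [rxzv,szccc] add [ldkf,rpq,msex] -> 7 lines: rbipn bqygp ldkf rpq msex gvdc pou
Hunk 3: at line 1 remove [ldkf] add [btb] -> 7 lines: rbipn bqygp btb rpq msex gvdc pou
Hunk 4: at line 3 remove [rpq,msex,gvdc] add [fts,itsoi,atmo] -> 7 lines: rbipn bqygp btb fts itsoi atmo pou
Hunk 5: at line 3 remove [fts,itsoi] add [zmavi] -> 6 lines: rbipn bqygp btb zmavi atmo pou
Final line 1: rbipn

Answer: rbipn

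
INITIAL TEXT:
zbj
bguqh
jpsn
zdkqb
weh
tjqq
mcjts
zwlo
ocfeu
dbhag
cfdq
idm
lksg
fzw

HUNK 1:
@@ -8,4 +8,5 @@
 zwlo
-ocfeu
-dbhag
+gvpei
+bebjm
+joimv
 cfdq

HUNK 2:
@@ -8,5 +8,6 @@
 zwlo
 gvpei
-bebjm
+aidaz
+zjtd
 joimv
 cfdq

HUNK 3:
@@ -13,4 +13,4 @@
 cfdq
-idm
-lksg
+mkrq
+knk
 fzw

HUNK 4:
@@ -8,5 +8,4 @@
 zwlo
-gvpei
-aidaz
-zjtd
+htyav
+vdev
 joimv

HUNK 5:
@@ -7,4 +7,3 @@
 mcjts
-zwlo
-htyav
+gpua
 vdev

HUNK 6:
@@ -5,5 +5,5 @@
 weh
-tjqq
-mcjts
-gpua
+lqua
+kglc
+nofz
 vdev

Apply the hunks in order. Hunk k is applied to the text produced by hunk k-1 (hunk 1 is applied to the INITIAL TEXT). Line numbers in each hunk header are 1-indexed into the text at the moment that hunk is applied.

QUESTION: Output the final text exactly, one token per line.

Answer: zbj
bguqh
jpsn
zdkqb
weh
lqua
kglc
nofz
vdev
joimv
cfdq
mkrq
knk
fzw

Derivation:
Hunk 1: at line 8 remove [ocfeu,dbhag] add [gvpei,bebjm,joimv] -> 15 lines: zbj bguqh jpsn zdkqb weh tjqq mcjts zwlo gvpei bebjm joimv cfdq idm lksg fzw
Hunk 2: at line 8 remove [bebjm] add [aidaz,zjtd] -> 16 lines: zbj bguqh jpsn zdkqb weh tjqq mcjts zwlo gvpei aidaz zjtd joimv cfdq idm lksg fzw
Hunk 3: at line 13 remove [idm,lksg] add [mkrq,knk] -> 16 lines: zbj bguqh jpsn zdkqb weh tjqq mcjts zwlo gvpei aidaz zjtd joimv cfdq mkrq knk fzw
Hunk 4: at line 8 remove [gvpei,aidaz,zjtd] add [htyav,vdev] -> 15 lines: zbj bguqh jpsn zdkqb weh tjqq mcjts zwlo htyav vdev joimv cfdq mkrq knk fzw
Hunk 5: at line 7 remove [zwlo,htyav] add [gpua] -> 14 lines: zbj bguqh jpsn zdkqb weh tjqq mcjts gpua vdev joimv cfdq mkrq knk fzw
Hunk 6: at line 5 remove [tjqq,mcjts,gpua] add [lqua,kglc,nofz] -> 14 lines: zbj bguqh jpsn zdkqb weh lqua kglc nofz vdev joimv cfdq mkrq knk fzw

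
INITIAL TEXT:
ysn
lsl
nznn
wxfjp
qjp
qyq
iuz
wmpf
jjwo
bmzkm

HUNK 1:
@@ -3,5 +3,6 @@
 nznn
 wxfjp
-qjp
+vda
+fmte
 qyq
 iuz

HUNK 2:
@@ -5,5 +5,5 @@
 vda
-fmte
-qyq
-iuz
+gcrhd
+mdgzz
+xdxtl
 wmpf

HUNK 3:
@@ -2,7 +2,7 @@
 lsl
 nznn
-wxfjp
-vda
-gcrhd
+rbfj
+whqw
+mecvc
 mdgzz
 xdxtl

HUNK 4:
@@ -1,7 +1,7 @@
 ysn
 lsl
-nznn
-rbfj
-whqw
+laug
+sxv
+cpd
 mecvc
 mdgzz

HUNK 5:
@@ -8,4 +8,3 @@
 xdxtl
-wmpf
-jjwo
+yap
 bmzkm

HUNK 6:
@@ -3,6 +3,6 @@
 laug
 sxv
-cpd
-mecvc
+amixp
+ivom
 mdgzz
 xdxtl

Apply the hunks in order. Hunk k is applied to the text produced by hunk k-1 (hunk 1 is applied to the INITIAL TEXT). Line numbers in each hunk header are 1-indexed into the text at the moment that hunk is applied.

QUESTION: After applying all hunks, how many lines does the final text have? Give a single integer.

Answer: 10

Derivation:
Hunk 1: at line 3 remove [qjp] add [vda,fmte] -> 11 lines: ysn lsl nznn wxfjp vda fmte qyq iuz wmpf jjwo bmzkm
Hunk 2: at line 5 remove [fmte,qyq,iuz] add [gcrhd,mdgzz,xdxtl] -> 11 lines: ysn lsl nznn wxfjp vda gcrhd mdgzz xdxtl wmpf jjwo bmzkm
Hunk 3: at line 2 remove [wxfjp,vda,gcrhd] add [rbfj,whqw,mecvc] -> 11 lines: ysn lsl nznn rbfj whqw mecvc mdgzz xdxtl wmpf jjwo bmzkm
Hunk 4: at line 1 remove [nznn,rbfj,whqw] add [laug,sxv,cpd] -> 11 lines: ysn lsl laug sxv cpd mecvc mdgzz xdxtl wmpf jjwo bmzkm
Hunk 5: at line 8 remove [wmpf,jjwo] add [yap] -> 10 lines: ysn lsl laug sxv cpd mecvc mdgzz xdxtl yap bmzkm
Hunk 6: at line 3 remove [cpd,mecvc] add [amixp,ivom] -> 10 lines: ysn lsl laug sxv amixp ivom mdgzz xdxtl yap bmzkm
Final line count: 10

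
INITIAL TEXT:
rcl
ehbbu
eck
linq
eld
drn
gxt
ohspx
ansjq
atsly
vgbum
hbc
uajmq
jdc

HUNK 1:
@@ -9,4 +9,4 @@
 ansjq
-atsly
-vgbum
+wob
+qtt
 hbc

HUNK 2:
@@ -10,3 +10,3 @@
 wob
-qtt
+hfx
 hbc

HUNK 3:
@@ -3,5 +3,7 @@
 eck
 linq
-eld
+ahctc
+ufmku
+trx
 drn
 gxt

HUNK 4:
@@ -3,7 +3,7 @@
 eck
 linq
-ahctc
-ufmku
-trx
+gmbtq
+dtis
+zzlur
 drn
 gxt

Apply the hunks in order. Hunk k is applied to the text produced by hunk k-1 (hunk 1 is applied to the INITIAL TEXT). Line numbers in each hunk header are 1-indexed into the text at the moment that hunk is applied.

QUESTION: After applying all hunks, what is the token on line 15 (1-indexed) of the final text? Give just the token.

Hunk 1: at line 9 remove [atsly,vgbum] add [wob,qtt] -> 14 lines: rcl ehbbu eck linq eld drn gxt ohspx ansjq wob qtt hbc uajmq jdc
Hunk 2: at line 10 remove [qtt] add [hfx] -> 14 lines: rcl ehbbu eck linq eld drn gxt ohspx ansjq wob hfx hbc uajmq jdc
Hunk 3: at line 3 remove [eld] add [ahctc,ufmku,trx] -> 16 lines: rcl ehbbu eck linq ahctc ufmku trx drn gxt ohspx ansjq wob hfx hbc uajmq jdc
Hunk 4: at line 3 remove [ahctc,ufmku,trx] add [gmbtq,dtis,zzlur] -> 16 lines: rcl ehbbu eck linq gmbtq dtis zzlur drn gxt ohspx ansjq wob hfx hbc uajmq jdc
Final line 15: uajmq

Answer: uajmq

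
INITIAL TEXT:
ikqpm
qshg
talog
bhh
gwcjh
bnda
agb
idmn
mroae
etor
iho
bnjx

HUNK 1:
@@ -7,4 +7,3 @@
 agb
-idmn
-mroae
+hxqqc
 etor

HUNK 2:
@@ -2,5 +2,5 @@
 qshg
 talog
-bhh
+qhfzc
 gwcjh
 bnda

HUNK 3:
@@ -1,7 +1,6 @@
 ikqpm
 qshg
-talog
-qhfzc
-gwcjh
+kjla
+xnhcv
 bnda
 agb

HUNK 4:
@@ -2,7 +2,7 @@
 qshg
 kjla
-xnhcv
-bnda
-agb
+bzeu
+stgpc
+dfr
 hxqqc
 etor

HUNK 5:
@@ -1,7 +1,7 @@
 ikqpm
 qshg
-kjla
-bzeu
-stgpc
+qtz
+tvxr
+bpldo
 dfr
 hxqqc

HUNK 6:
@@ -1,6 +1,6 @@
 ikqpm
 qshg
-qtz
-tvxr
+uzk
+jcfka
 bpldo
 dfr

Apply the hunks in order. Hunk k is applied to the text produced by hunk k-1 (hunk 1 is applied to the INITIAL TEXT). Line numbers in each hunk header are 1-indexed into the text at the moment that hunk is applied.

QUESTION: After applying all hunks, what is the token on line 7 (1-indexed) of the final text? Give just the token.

Hunk 1: at line 7 remove [idmn,mroae] add [hxqqc] -> 11 lines: ikqpm qshg talog bhh gwcjh bnda agb hxqqc etor iho bnjx
Hunk 2: at line 2 remove [bhh] add [qhfzc] -> 11 lines: ikqpm qshg talog qhfzc gwcjh bnda agb hxqqc etor iho bnjx
Hunk 3: at line 1 remove [talog,qhfzc,gwcjh] add [kjla,xnhcv] -> 10 lines: ikqpm qshg kjla xnhcv bnda agb hxqqc etor iho bnjx
Hunk 4: at line 2 remove [xnhcv,bnda,agb] add [bzeu,stgpc,dfr] -> 10 lines: ikqpm qshg kjla bzeu stgpc dfr hxqqc etor iho bnjx
Hunk 5: at line 1 remove [kjla,bzeu,stgpc] add [qtz,tvxr,bpldo] -> 10 lines: ikqpm qshg qtz tvxr bpldo dfr hxqqc etor iho bnjx
Hunk 6: at line 1 remove [qtz,tvxr] add [uzk,jcfka] -> 10 lines: ikqpm qshg uzk jcfka bpldo dfr hxqqc etor iho bnjx
Final line 7: hxqqc

Answer: hxqqc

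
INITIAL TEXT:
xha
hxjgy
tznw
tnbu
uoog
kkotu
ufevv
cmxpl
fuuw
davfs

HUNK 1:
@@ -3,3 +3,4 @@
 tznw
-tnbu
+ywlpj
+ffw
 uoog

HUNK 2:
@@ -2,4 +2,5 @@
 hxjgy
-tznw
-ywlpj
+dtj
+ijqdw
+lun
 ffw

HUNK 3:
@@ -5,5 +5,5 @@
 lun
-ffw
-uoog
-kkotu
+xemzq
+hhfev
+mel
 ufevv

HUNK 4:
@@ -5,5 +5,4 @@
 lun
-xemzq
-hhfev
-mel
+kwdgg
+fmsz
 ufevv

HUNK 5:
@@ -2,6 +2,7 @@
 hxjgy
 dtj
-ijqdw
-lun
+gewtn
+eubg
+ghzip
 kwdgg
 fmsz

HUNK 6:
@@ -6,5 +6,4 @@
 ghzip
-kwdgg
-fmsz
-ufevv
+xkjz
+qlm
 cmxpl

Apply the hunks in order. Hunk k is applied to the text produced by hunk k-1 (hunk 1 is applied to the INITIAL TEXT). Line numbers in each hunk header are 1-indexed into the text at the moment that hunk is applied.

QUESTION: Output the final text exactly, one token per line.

Hunk 1: at line 3 remove [tnbu] add [ywlpj,ffw] -> 11 lines: xha hxjgy tznw ywlpj ffw uoog kkotu ufevv cmxpl fuuw davfs
Hunk 2: at line 2 remove [tznw,ywlpj] add [dtj,ijqdw,lun] -> 12 lines: xha hxjgy dtj ijqdw lun ffw uoog kkotu ufevv cmxpl fuuw davfs
Hunk 3: at line 5 remove [ffw,uoog,kkotu] add [xemzq,hhfev,mel] -> 12 lines: xha hxjgy dtj ijqdw lun xemzq hhfev mel ufevv cmxpl fuuw davfs
Hunk 4: at line 5 remove [xemzq,hhfev,mel] add [kwdgg,fmsz] -> 11 lines: xha hxjgy dtj ijqdw lun kwdgg fmsz ufevv cmxpl fuuw davfs
Hunk 5: at line 2 remove [ijqdw,lun] add [gewtn,eubg,ghzip] -> 12 lines: xha hxjgy dtj gewtn eubg ghzip kwdgg fmsz ufevv cmxpl fuuw davfs
Hunk 6: at line 6 remove [kwdgg,fmsz,ufevv] add [xkjz,qlm] -> 11 lines: xha hxjgy dtj gewtn eubg ghzip xkjz qlm cmxpl fuuw davfs

Answer: xha
hxjgy
dtj
gewtn
eubg
ghzip
xkjz
qlm
cmxpl
fuuw
davfs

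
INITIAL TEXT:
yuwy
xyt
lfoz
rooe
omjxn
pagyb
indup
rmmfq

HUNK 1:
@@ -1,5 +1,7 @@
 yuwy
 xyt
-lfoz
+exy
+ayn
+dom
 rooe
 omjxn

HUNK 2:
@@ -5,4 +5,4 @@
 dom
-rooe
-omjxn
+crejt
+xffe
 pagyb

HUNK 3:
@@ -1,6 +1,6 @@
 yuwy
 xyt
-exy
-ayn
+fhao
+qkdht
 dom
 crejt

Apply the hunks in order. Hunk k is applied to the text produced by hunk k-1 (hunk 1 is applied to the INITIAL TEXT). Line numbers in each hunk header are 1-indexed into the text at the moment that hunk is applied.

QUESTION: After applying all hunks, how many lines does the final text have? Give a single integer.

Hunk 1: at line 1 remove [lfoz] add [exy,ayn,dom] -> 10 lines: yuwy xyt exy ayn dom rooe omjxn pagyb indup rmmfq
Hunk 2: at line 5 remove [rooe,omjxn] add [crejt,xffe] -> 10 lines: yuwy xyt exy ayn dom crejt xffe pagyb indup rmmfq
Hunk 3: at line 1 remove [exy,ayn] add [fhao,qkdht] -> 10 lines: yuwy xyt fhao qkdht dom crejt xffe pagyb indup rmmfq
Final line count: 10

Answer: 10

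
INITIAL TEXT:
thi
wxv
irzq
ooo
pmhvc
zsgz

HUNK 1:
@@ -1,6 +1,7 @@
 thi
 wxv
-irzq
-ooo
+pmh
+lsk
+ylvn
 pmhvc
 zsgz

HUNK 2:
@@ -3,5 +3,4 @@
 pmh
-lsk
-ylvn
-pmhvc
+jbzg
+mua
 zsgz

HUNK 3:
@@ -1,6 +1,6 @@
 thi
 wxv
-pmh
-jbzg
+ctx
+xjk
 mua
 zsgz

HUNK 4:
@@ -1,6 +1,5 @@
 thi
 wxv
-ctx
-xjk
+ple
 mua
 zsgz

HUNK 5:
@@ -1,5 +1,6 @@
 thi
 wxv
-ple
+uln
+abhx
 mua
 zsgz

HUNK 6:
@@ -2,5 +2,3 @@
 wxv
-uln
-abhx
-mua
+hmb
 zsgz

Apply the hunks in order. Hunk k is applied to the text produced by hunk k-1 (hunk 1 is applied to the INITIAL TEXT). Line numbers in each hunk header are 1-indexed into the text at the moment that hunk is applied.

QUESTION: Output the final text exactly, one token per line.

Answer: thi
wxv
hmb
zsgz

Derivation:
Hunk 1: at line 1 remove [irzq,ooo] add [pmh,lsk,ylvn] -> 7 lines: thi wxv pmh lsk ylvn pmhvc zsgz
Hunk 2: at line 3 remove [lsk,ylvn,pmhvc] add [jbzg,mua] -> 6 lines: thi wxv pmh jbzg mua zsgz
Hunk 3: at line 1 remove [pmh,jbzg] add [ctx,xjk] -> 6 lines: thi wxv ctx xjk mua zsgz
Hunk 4: at line 1 remove [ctx,xjk] add [ple] -> 5 lines: thi wxv ple mua zsgz
Hunk 5: at line 1 remove [ple] add [uln,abhx] -> 6 lines: thi wxv uln abhx mua zsgz
Hunk 6: at line 2 remove [uln,abhx,mua] add [hmb] -> 4 lines: thi wxv hmb zsgz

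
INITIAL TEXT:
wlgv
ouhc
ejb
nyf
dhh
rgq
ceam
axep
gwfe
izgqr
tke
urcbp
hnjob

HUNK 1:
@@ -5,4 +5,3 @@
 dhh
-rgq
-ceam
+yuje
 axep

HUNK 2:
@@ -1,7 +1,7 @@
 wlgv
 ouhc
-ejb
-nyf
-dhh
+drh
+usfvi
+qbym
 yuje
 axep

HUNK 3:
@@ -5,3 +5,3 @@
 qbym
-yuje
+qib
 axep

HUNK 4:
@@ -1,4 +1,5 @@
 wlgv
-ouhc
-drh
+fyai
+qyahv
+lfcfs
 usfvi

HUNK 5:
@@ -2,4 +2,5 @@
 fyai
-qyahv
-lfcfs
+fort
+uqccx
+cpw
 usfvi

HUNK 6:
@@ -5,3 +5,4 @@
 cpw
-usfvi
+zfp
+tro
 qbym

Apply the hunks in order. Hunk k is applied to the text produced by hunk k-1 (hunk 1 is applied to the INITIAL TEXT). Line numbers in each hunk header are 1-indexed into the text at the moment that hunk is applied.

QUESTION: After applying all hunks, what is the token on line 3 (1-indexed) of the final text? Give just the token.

Answer: fort

Derivation:
Hunk 1: at line 5 remove [rgq,ceam] add [yuje] -> 12 lines: wlgv ouhc ejb nyf dhh yuje axep gwfe izgqr tke urcbp hnjob
Hunk 2: at line 1 remove [ejb,nyf,dhh] add [drh,usfvi,qbym] -> 12 lines: wlgv ouhc drh usfvi qbym yuje axep gwfe izgqr tke urcbp hnjob
Hunk 3: at line 5 remove [yuje] add [qib] -> 12 lines: wlgv ouhc drh usfvi qbym qib axep gwfe izgqr tke urcbp hnjob
Hunk 4: at line 1 remove [ouhc,drh] add [fyai,qyahv,lfcfs] -> 13 lines: wlgv fyai qyahv lfcfs usfvi qbym qib axep gwfe izgqr tke urcbp hnjob
Hunk 5: at line 2 remove [qyahv,lfcfs] add [fort,uqccx,cpw] -> 14 lines: wlgv fyai fort uqccx cpw usfvi qbym qib axep gwfe izgqr tke urcbp hnjob
Hunk 6: at line 5 remove [usfvi] add [zfp,tro] -> 15 lines: wlgv fyai fort uqccx cpw zfp tro qbym qib axep gwfe izgqr tke urcbp hnjob
Final line 3: fort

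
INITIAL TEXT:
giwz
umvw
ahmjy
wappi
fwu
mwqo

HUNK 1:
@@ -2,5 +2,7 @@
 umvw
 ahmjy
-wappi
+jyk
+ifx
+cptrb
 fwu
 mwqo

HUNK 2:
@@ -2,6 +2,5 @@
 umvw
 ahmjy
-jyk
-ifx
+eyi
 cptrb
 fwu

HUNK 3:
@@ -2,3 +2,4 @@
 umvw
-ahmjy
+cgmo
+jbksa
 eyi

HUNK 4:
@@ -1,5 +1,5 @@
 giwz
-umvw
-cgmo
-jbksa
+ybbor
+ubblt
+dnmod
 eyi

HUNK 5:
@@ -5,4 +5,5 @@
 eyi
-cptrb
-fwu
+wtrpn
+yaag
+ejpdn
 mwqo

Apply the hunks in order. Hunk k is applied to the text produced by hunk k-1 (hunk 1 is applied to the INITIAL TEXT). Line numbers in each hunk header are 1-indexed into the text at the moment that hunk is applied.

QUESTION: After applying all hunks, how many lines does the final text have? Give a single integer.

Answer: 9

Derivation:
Hunk 1: at line 2 remove [wappi] add [jyk,ifx,cptrb] -> 8 lines: giwz umvw ahmjy jyk ifx cptrb fwu mwqo
Hunk 2: at line 2 remove [jyk,ifx] add [eyi] -> 7 lines: giwz umvw ahmjy eyi cptrb fwu mwqo
Hunk 3: at line 2 remove [ahmjy] add [cgmo,jbksa] -> 8 lines: giwz umvw cgmo jbksa eyi cptrb fwu mwqo
Hunk 4: at line 1 remove [umvw,cgmo,jbksa] add [ybbor,ubblt,dnmod] -> 8 lines: giwz ybbor ubblt dnmod eyi cptrb fwu mwqo
Hunk 5: at line 5 remove [cptrb,fwu] add [wtrpn,yaag,ejpdn] -> 9 lines: giwz ybbor ubblt dnmod eyi wtrpn yaag ejpdn mwqo
Final line count: 9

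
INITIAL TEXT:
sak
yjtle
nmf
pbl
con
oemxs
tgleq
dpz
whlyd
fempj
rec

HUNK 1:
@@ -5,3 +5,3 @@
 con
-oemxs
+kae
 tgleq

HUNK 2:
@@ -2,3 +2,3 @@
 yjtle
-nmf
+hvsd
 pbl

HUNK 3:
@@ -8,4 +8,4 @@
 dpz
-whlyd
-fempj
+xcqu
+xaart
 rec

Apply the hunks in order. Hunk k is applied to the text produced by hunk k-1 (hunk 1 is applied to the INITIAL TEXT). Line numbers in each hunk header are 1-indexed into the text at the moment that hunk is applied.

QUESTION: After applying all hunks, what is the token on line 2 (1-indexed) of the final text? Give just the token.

Answer: yjtle

Derivation:
Hunk 1: at line 5 remove [oemxs] add [kae] -> 11 lines: sak yjtle nmf pbl con kae tgleq dpz whlyd fempj rec
Hunk 2: at line 2 remove [nmf] add [hvsd] -> 11 lines: sak yjtle hvsd pbl con kae tgleq dpz whlyd fempj rec
Hunk 3: at line 8 remove [whlyd,fempj] add [xcqu,xaart] -> 11 lines: sak yjtle hvsd pbl con kae tgleq dpz xcqu xaart rec
Final line 2: yjtle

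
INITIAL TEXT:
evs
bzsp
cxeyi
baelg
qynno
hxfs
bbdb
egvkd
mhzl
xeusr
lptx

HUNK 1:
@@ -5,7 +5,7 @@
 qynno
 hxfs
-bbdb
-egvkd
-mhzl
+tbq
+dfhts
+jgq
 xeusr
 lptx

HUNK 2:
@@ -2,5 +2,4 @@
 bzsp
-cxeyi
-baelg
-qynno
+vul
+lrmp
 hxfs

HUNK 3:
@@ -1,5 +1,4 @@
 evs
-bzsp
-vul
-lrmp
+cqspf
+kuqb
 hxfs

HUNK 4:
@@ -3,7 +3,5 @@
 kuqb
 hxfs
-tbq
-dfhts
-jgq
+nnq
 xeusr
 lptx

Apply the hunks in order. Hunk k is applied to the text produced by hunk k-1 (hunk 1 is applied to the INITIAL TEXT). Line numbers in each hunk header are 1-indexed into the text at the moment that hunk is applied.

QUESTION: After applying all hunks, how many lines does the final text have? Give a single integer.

Hunk 1: at line 5 remove [bbdb,egvkd,mhzl] add [tbq,dfhts,jgq] -> 11 lines: evs bzsp cxeyi baelg qynno hxfs tbq dfhts jgq xeusr lptx
Hunk 2: at line 2 remove [cxeyi,baelg,qynno] add [vul,lrmp] -> 10 lines: evs bzsp vul lrmp hxfs tbq dfhts jgq xeusr lptx
Hunk 3: at line 1 remove [bzsp,vul,lrmp] add [cqspf,kuqb] -> 9 lines: evs cqspf kuqb hxfs tbq dfhts jgq xeusr lptx
Hunk 4: at line 3 remove [tbq,dfhts,jgq] add [nnq] -> 7 lines: evs cqspf kuqb hxfs nnq xeusr lptx
Final line count: 7

Answer: 7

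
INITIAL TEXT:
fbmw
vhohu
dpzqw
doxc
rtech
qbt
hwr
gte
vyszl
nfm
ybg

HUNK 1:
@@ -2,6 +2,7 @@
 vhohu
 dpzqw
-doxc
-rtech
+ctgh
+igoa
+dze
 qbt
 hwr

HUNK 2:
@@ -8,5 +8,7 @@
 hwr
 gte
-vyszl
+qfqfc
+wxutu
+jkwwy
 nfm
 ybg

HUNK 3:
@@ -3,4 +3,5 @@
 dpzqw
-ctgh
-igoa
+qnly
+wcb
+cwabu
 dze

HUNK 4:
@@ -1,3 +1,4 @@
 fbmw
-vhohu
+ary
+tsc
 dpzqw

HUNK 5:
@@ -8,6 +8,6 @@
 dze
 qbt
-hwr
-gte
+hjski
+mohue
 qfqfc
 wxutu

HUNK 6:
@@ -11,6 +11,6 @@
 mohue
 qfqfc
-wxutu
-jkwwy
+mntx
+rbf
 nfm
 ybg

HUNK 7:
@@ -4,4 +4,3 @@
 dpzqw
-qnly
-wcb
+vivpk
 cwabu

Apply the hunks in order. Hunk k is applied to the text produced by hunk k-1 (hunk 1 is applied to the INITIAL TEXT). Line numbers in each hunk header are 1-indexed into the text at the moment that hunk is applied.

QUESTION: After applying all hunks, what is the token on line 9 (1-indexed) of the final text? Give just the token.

Answer: hjski

Derivation:
Hunk 1: at line 2 remove [doxc,rtech] add [ctgh,igoa,dze] -> 12 lines: fbmw vhohu dpzqw ctgh igoa dze qbt hwr gte vyszl nfm ybg
Hunk 2: at line 8 remove [vyszl] add [qfqfc,wxutu,jkwwy] -> 14 lines: fbmw vhohu dpzqw ctgh igoa dze qbt hwr gte qfqfc wxutu jkwwy nfm ybg
Hunk 3: at line 3 remove [ctgh,igoa] add [qnly,wcb,cwabu] -> 15 lines: fbmw vhohu dpzqw qnly wcb cwabu dze qbt hwr gte qfqfc wxutu jkwwy nfm ybg
Hunk 4: at line 1 remove [vhohu] add [ary,tsc] -> 16 lines: fbmw ary tsc dpzqw qnly wcb cwabu dze qbt hwr gte qfqfc wxutu jkwwy nfm ybg
Hunk 5: at line 8 remove [hwr,gte] add [hjski,mohue] -> 16 lines: fbmw ary tsc dpzqw qnly wcb cwabu dze qbt hjski mohue qfqfc wxutu jkwwy nfm ybg
Hunk 6: at line 11 remove [wxutu,jkwwy] add [mntx,rbf] -> 16 lines: fbmw ary tsc dpzqw qnly wcb cwabu dze qbt hjski mohue qfqfc mntx rbf nfm ybg
Hunk 7: at line 4 remove [qnly,wcb] add [vivpk] -> 15 lines: fbmw ary tsc dpzqw vivpk cwabu dze qbt hjski mohue qfqfc mntx rbf nfm ybg
Final line 9: hjski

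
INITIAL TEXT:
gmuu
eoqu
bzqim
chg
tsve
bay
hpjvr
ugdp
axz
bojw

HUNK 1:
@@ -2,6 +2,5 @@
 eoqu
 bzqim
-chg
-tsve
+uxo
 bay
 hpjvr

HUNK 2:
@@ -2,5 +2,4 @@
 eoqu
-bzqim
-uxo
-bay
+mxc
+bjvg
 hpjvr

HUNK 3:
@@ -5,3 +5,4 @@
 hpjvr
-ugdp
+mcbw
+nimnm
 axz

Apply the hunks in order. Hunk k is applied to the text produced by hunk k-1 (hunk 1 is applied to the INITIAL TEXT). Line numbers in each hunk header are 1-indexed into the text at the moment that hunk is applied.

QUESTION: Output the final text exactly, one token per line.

Answer: gmuu
eoqu
mxc
bjvg
hpjvr
mcbw
nimnm
axz
bojw

Derivation:
Hunk 1: at line 2 remove [chg,tsve] add [uxo] -> 9 lines: gmuu eoqu bzqim uxo bay hpjvr ugdp axz bojw
Hunk 2: at line 2 remove [bzqim,uxo,bay] add [mxc,bjvg] -> 8 lines: gmuu eoqu mxc bjvg hpjvr ugdp axz bojw
Hunk 3: at line 5 remove [ugdp] add [mcbw,nimnm] -> 9 lines: gmuu eoqu mxc bjvg hpjvr mcbw nimnm axz bojw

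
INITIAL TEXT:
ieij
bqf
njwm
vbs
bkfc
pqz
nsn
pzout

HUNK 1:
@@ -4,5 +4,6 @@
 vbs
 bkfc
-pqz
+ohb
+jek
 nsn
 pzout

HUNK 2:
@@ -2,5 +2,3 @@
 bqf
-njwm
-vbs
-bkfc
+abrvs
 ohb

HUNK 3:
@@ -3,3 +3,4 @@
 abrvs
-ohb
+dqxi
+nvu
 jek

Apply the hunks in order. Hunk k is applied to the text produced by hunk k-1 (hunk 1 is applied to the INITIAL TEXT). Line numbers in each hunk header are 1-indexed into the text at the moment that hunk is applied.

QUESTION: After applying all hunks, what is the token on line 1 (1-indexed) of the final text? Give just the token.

Answer: ieij

Derivation:
Hunk 1: at line 4 remove [pqz] add [ohb,jek] -> 9 lines: ieij bqf njwm vbs bkfc ohb jek nsn pzout
Hunk 2: at line 2 remove [njwm,vbs,bkfc] add [abrvs] -> 7 lines: ieij bqf abrvs ohb jek nsn pzout
Hunk 3: at line 3 remove [ohb] add [dqxi,nvu] -> 8 lines: ieij bqf abrvs dqxi nvu jek nsn pzout
Final line 1: ieij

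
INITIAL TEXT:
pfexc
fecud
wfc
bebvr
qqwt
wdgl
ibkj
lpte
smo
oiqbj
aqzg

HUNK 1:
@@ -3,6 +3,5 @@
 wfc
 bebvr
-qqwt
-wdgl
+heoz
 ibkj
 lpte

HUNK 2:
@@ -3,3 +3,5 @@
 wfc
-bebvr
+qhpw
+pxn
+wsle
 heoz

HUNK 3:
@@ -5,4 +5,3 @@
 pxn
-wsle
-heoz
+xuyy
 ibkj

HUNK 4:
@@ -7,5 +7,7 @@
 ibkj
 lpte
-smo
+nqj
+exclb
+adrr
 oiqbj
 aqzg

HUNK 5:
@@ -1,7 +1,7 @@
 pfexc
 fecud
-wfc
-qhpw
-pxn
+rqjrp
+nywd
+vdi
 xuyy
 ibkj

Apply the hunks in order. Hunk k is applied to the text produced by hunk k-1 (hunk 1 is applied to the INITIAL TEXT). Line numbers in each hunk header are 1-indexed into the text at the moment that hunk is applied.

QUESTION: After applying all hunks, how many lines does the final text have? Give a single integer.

Hunk 1: at line 3 remove [qqwt,wdgl] add [heoz] -> 10 lines: pfexc fecud wfc bebvr heoz ibkj lpte smo oiqbj aqzg
Hunk 2: at line 3 remove [bebvr] add [qhpw,pxn,wsle] -> 12 lines: pfexc fecud wfc qhpw pxn wsle heoz ibkj lpte smo oiqbj aqzg
Hunk 3: at line 5 remove [wsle,heoz] add [xuyy] -> 11 lines: pfexc fecud wfc qhpw pxn xuyy ibkj lpte smo oiqbj aqzg
Hunk 4: at line 7 remove [smo] add [nqj,exclb,adrr] -> 13 lines: pfexc fecud wfc qhpw pxn xuyy ibkj lpte nqj exclb adrr oiqbj aqzg
Hunk 5: at line 1 remove [wfc,qhpw,pxn] add [rqjrp,nywd,vdi] -> 13 lines: pfexc fecud rqjrp nywd vdi xuyy ibkj lpte nqj exclb adrr oiqbj aqzg
Final line count: 13

Answer: 13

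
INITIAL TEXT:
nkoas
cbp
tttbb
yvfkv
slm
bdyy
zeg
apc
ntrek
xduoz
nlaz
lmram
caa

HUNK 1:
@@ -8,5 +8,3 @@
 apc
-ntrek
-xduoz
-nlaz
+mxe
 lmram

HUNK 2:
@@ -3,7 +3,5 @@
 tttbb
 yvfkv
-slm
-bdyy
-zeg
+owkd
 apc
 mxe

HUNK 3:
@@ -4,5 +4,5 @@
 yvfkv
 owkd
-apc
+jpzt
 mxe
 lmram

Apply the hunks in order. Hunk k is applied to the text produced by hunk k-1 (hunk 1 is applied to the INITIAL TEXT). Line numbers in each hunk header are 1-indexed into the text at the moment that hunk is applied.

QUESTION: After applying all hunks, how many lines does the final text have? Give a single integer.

Answer: 9

Derivation:
Hunk 1: at line 8 remove [ntrek,xduoz,nlaz] add [mxe] -> 11 lines: nkoas cbp tttbb yvfkv slm bdyy zeg apc mxe lmram caa
Hunk 2: at line 3 remove [slm,bdyy,zeg] add [owkd] -> 9 lines: nkoas cbp tttbb yvfkv owkd apc mxe lmram caa
Hunk 3: at line 4 remove [apc] add [jpzt] -> 9 lines: nkoas cbp tttbb yvfkv owkd jpzt mxe lmram caa
Final line count: 9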